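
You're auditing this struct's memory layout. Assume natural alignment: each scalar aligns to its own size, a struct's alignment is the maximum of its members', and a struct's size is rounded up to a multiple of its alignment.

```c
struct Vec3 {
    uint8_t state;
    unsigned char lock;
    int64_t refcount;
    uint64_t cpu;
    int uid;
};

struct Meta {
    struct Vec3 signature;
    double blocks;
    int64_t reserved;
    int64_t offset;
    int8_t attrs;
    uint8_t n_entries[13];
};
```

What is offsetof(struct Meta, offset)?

Vec3: @0: state [1B, align 1] → 1; @1: lock [1B, align 1] → 2; +6 pad (align 8); @8: refcount [8B, align 8] → 16; @16: cpu [8B, align 8] → 24; @24: uid [4B, align 4] → 28; +4 tail pad (align 8); size 32, align 8
@0: signature [32B, align 8] → 32
@32: blocks [8B, align 8] → 40
@40: reserved [8B, align 8] → 48
@48: offset [8B, align 8] → 56

48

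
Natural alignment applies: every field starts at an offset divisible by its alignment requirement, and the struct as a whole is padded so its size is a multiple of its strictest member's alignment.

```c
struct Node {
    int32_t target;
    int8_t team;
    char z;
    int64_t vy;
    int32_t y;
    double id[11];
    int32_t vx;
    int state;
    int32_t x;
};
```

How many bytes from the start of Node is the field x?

0..4  target  (4B, 4-aligned)
4..5  team  (1B, 1-aligned)
5..6  z  (1B, 1-aligned)
6..8  -- padding (2B)
8..16  vy  (8B, 8-aligned)
16..20  y  (4B, 4-aligned)
20..24  -- padding (4B)
24..112  id  (88B, 8-aligned)
112..116  vx  (4B, 4-aligned)
116..120  state  (4B, 4-aligned)
120..124  x  (4B, 4-aligned)

120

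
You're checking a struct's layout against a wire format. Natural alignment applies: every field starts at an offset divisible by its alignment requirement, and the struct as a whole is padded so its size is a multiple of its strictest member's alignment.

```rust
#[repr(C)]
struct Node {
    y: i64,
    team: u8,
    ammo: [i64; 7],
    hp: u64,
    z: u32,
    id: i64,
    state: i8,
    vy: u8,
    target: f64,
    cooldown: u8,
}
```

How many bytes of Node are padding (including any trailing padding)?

24

y at 0 (size 8, align 8) → ends 8
team at 8 (size 1, align 1) → ends 9
pad 7 to align 8 for ammo
ammo at 16 (size 56, align 8) → ends 72
hp at 72 (size 8, align 8) → ends 80
z at 80 (size 4, align 4) → ends 84
pad 4 to align 8 for id
id at 88 (size 8, align 8) → ends 96
state at 96 (size 1, align 1) → ends 97
vy at 97 (size 1, align 1) → ends 98
pad 6 to align 8 for target
target at 104 (size 8, align 8) → ends 112
cooldown at 112 (size 1, align 1) → ends 113
tail pad 7 to reach multiple of 8
total 120 bytes, alignment 8
data bytes 96, size 120 → padding 24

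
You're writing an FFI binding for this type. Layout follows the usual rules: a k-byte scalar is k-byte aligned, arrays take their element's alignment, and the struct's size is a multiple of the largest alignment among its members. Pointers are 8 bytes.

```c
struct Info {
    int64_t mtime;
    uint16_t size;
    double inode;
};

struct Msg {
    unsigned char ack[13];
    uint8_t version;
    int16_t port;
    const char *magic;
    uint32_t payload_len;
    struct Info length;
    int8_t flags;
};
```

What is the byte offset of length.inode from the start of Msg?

48

Info: 0..8  mtime  (8B, 8-aligned); 8..10  size  (2B, 2-aligned); 10..16  -- padding (6B); 16..24  inode  (8B, 8-aligned); sizeof = 24, alignof = 8
0..13  ack  (13B, 1-aligned)
13..14  version  (1B, 1-aligned)
14..16  port  (2B, 2-aligned)
16..24  magic  (8B, 8-aligned)
24..28  payload_len  (4B, 4-aligned)
28..32  -- padding (4B)
32..56  length  (24B, 8-aligned)
within Info: inode at 16
32 + 16 = 48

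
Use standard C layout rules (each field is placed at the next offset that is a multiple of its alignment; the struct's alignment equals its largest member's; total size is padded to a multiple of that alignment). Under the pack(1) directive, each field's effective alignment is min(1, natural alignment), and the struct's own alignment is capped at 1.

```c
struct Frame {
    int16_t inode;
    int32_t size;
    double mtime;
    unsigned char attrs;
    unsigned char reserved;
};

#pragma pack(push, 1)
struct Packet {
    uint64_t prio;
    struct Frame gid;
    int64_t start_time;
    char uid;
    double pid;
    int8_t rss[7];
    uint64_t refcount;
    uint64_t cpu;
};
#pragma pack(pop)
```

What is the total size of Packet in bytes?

72 bytes

Frame: inode at 0 (size 2, align 2) → ends 2; pad 2 to align 4 for size; size at 4 (size 4, align 4) → ends 8; mtime at 8 (size 8, align 8) → ends 16; attrs at 16 (size 1, align 1) → ends 17; reserved at 17 (size 1, align 1) → ends 18; tail pad 6 to reach multiple of 8; total 24 bytes, alignment 8
prio at 0 (size 8, align 1) → ends 8
gid at 8 (size 24, align 1) → ends 32
start_time at 32 (size 8, align 1) → ends 40
uid at 40 (size 1, align 1) → ends 41
pid at 41 (size 8, align 1) → ends 49
rss at 49 (size 7, align 1) → ends 56
refcount at 56 (size 8, align 1) → ends 64
cpu at 64 (size 8, align 1) → ends 72
total 72 bytes, alignment 1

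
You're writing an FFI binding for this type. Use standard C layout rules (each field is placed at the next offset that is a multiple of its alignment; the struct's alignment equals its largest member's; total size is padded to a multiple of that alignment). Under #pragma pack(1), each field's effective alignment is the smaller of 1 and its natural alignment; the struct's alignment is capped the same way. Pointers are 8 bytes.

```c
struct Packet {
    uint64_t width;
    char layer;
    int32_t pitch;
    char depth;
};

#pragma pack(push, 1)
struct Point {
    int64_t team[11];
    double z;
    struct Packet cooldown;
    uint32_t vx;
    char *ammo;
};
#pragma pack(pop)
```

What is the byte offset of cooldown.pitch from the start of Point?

108

Packet: @0: width [8B, align 8] → 8; @8: layer [1B, align 1] → 9; +3 pad (align 4); @12: pitch [4B, align 4] → 16; @16: depth [1B, align 1] → 17; +7 tail pad (align 8); size 24, align 8
@0: team [88B, align 1] → 88
@88: z [8B, align 1] → 96
@96: cooldown [24B, align 1] → 120
within Packet: pitch at 12
96 + 12 = 108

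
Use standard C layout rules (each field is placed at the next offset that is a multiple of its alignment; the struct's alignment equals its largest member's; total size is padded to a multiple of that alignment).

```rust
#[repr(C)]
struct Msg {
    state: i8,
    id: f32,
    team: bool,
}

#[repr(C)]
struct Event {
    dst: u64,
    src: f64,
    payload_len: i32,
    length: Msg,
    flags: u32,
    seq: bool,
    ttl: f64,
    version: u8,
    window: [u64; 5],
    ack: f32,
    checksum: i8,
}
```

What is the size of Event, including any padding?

Msg: @0: state [1B, align 1] → 1; +3 pad (align 4); @4: id [4B, align 4] → 8; @8: team [1B, align 1] → 9; +3 tail pad (align 4); size 12, align 4
@0: dst [8B, align 8] → 8
@8: src [8B, align 8] → 16
@16: payload_len [4B, align 4] → 20
@20: length [12B, align 4] → 32
@32: flags [4B, align 4] → 36
@36: seq [1B, align 1] → 37
+3 pad (align 8)
@40: ttl [8B, align 8] → 48
@48: version [1B, align 1] → 49
+7 pad (align 8)
@56: window [40B, align 8] → 96
@96: ack [4B, align 4] → 100
@100: checksum [1B, align 1] → 101
+3 tail pad (align 8)
size 104, align 8

104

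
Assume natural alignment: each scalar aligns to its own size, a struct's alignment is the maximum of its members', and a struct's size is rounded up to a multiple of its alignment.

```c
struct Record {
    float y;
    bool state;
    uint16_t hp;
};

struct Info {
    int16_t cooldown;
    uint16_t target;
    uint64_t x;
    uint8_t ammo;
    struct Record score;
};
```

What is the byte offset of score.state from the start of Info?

Record: 0..4  y  (4B, 4-aligned); 4..5  state  (1B, 1-aligned); 5..6  -- padding (1B); 6..8  hp  (2B, 2-aligned); sizeof = 8, alignof = 4
0..2  cooldown  (2B, 2-aligned)
2..4  target  (2B, 2-aligned)
4..8  -- padding (4B)
8..16  x  (8B, 8-aligned)
16..17  ammo  (1B, 1-aligned)
17..20  -- padding (3B)
20..28  score  (8B, 4-aligned)
within Record: state at 4
20 + 4 = 24

24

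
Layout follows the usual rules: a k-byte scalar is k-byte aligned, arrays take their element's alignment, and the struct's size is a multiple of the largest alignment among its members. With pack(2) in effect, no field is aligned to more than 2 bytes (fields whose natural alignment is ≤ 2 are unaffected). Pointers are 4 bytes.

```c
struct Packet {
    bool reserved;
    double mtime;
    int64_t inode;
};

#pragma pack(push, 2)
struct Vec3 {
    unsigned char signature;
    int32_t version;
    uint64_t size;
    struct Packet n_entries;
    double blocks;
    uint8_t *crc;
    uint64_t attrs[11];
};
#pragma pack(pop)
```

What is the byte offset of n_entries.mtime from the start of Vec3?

Packet: reserved at 0 (size 1, align 1) → ends 1; pad 7 to align 8 for mtime; mtime at 8 (size 8, align 8) → ends 16; inode at 16 (size 8, align 8) → ends 24; total 24 bytes, alignment 8
signature at 0 (size 1, align 1) → ends 1
pad 1 to align 2 for version
version at 2 (size 4, align 2) → ends 6
size at 6 (size 8, align 2) → ends 14
n_entries at 14 (size 24, align 2) → ends 38
within Packet: mtime at 8
14 + 8 = 22

22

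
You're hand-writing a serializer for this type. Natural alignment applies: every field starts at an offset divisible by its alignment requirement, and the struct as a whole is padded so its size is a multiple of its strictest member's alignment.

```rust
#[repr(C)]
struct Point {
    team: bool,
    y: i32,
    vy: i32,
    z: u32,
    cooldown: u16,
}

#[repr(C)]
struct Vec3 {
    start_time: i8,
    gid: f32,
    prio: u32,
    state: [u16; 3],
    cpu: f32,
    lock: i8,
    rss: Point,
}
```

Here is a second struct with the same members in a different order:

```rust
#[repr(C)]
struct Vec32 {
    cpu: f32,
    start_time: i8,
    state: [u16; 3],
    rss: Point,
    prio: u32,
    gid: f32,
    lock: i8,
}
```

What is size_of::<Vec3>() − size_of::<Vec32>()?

4

Point: team at 0 (size 1, align 1) → ends 1; pad 3 to align 4 for y; y at 4 (size 4, align 4) → ends 8; vy at 8 (size 4, align 4) → ends 12; z at 12 (size 4, align 4) → ends 16; cooldown at 16 (size 2, align 2) → ends 18; tail pad 2 to reach multiple of 4; total 20 bytes, alignment 4
start_time at 0 (size 1, align 1) → ends 1
pad 3 to align 4 for gid
gid at 4 (size 4, align 4) → ends 8
prio at 8 (size 4, align 4) → ends 12
state at 12 (size 6, align 2) → ends 18
pad 2 to align 4 for cpu
cpu at 20 (size 4, align 4) → ends 24
lock at 24 (size 1, align 1) → ends 25
pad 3 to align 4 for rss
rss at 28 (size 20, align 4) → ends 48
total 48 bytes, alignment 4
— Vec32 —
cpu at 0 (size 4, align 4) → ends 4
start_time at 4 (size 1, align 1) → ends 5
pad 1 to align 2 for state
state at 6 (size 6, align 2) → ends 12
rss at 12 (size 20, align 4) → ends 32
prio at 32 (size 4, align 4) → ends 36
gid at 36 (size 4, align 4) → ends 40
lock at 40 (size 1, align 1) → ends 41
tail pad 3 to reach multiple of 4
total 44 bytes, alignment 4
48 − 44 = 4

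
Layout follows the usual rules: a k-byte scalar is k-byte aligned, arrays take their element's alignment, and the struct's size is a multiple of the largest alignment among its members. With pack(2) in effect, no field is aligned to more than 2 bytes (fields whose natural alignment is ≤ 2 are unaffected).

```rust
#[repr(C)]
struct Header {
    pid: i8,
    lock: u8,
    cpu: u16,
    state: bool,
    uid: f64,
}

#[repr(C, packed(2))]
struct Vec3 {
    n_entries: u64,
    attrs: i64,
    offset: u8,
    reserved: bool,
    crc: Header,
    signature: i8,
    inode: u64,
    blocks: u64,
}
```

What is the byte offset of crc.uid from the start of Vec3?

Header: @0: pid [1B, align 1] → 1; @1: lock [1B, align 1] → 2; @2: cpu [2B, align 2] → 4; @4: state [1B, align 1] → 5; +3 pad (align 8); @8: uid [8B, align 8] → 16; size 16, align 8
@0: n_entries [8B, align 2] → 8
@8: attrs [8B, align 2] → 16
@16: offset [1B, align 1] → 17
@17: reserved [1B, align 1] → 18
@18: crc [16B, align 2] → 34
within Header: uid at 8
18 + 8 = 26

26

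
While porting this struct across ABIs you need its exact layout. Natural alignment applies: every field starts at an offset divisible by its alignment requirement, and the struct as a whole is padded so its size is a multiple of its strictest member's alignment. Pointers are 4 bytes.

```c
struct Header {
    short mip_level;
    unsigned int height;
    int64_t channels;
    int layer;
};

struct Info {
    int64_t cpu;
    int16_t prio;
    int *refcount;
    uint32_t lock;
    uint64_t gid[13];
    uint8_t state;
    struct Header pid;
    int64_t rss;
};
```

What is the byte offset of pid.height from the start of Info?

140

Header: @0: mip_level [2B, align 2] → 2; +2 pad (align 4); @4: height [4B, align 4] → 8; @8: channels [8B, align 8] → 16; @16: layer [4B, align 4] → 20; +4 tail pad (align 8); size 24, align 8
@0: cpu [8B, align 8] → 8
@8: prio [2B, align 2] → 10
+2 pad (align 4)
@12: refcount [4B, align 4] → 16
@16: lock [4B, align 4] → 20
+4 pad (align 8)
@24: gid [104B, align 8] → 128
@128: state [1B, align 1] → 129
+7 pad (align 8)
@136: pid [24B, align 8] → 160
within Header: height at 4
136 + 4 = 140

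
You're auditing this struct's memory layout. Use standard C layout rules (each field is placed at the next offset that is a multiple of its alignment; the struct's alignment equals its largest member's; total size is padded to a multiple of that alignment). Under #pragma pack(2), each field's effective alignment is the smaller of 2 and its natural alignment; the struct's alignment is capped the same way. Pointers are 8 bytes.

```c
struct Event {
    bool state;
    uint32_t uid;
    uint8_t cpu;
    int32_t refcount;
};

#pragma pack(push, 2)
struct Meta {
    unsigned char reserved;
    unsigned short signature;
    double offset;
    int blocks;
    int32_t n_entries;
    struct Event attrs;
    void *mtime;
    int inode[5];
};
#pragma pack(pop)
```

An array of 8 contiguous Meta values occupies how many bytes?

512

Event: state at 0 (size 1, align 1) → ends 1; pad 3 to align 4 for uid; uid at 4 (size 4, align 4) → ends 8; cpu at 8 (size 1, align 1) → ends 9; pad 3 to align 4 for refcount; refcount at 12 (size 4, align 4) → ends 16; total 16 bytes, alignment 4
reserved at 0 (size 1, align 1) → ends 1
pad 1 to align 2 for signature
signature at 2 (size 2, align 2) → ends 4
offset at 4 (size 8, align 2) → ends 12
blocks at 12 (size 4, align 2) → ends 16
n_entries at 16 (size 4, align 2) → ends 20
attrs at 20 (size 16, align 2) → ends 36
mtime at 36 (size 8, align 2) → ends 44
inode at 44 (size 20, align 2) → ends 64
total 64 bytes, alignment 2
array of 8: 8 × 64 = 512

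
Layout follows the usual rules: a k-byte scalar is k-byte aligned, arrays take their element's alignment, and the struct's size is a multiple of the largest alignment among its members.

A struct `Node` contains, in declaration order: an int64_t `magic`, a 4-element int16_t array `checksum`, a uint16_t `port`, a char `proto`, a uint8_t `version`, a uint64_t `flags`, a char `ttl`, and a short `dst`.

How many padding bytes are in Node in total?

magic at 0 (size 8, align 8) → ends 8
checksum at 8 (size 8, align 2) → ends 16
port at 16 (size 2, align 2) → ends 18
proto at 18 (size 1, align 1) → ends 19
version at 19 (size 1, align 1) → ends 20
pad 4 to align 8 for flags
flags at 24 (size 8, align 8) → ends 32
ttl at 32 (size 1, align 1) → ends 33
pad 1 to align 2 for dst
dst at 34 (size 2, align 2) → ends 36
tail pad 4 to reach multiple of 8
total 40 bytes, alignment 8
data bytes 31, size 40 → padding 9

9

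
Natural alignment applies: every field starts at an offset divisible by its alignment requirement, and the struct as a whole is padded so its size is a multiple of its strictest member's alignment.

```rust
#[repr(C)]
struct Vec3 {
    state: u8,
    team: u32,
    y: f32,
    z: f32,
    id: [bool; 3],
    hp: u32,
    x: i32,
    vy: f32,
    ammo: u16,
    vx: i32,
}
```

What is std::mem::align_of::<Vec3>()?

4

member alignments: state=1, team=4, y=4, z=4, id=1, hp=4, x=4, vy=4, ammo=2, vx=4
max = 4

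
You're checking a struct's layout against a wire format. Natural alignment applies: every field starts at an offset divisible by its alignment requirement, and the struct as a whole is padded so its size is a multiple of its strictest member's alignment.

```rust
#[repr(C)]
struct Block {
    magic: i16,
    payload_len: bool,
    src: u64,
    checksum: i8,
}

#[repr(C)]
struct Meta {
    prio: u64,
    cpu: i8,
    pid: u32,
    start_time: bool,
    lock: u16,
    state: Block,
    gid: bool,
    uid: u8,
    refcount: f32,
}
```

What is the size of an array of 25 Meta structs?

1400

Block: @0: magic [2B, align 2] → 2; @2: payload_len [1B, align 1] → 3; +5 pad (align 8); @8: src [8B, align 8] → 16; @16: checksum [1B, align 1] → 17; +7 tail pad (align 8); size 24, align 8
@0: prio [8B, align 8] → 8
@8: cpu [1B, align 1] → 9
+3 pad (align 4)
@12: pid [4B, align 4] → 16
@16: start_time [1B, align 1] → 17
+1 pad (align 2)
@18: lock [2B, align 2] → 20
+4 pad (align 8)
@24: state [24B, align 8] → 48
@48: gid [1B, align 1] → 49
@49: uid [1B, align 1] → 50
+2 pad (align 4)
@52: refcount [4B, align 4] → 56
size 56, align 8
array of 25: 25 × 56 = 1400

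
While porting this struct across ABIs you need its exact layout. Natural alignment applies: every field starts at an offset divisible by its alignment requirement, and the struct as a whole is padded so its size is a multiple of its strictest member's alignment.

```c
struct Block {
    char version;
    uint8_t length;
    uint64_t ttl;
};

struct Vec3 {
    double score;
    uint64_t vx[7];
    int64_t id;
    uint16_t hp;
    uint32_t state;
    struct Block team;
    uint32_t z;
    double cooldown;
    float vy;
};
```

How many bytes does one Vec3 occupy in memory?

Block: version at 0 (size 1, align 1) → ends 1; length at 1 (size 1, align 1) → ends 2; pad 6 to align 8 for ttl; ttl at 8 (size 8, align 8) → ends 16; total 16 bytes, alignment 8
score at 0 (size 8, align 8) → ends 8
vx at 8 (size 56, align 8) → ends 64
id at 64 (size 8, align 8) → ends 72
hp at 72 (size 2, align 2) → ends 74
pad 2 to align 4 for state
state at 76 (size 4, align 4) → ends 80
team at 80 (size 16, align 8) → ends 96
z at 96 (size 4, align 4) → ends 100
pad 4 to align 8 for cooldown
cooldown at 104 (size 8, align 8) → ends 112
vy at 112 (size 4, align 4) → ends 116
tail pad 4 to reach multiple of 8
total 120 bytes, alignment 8

120 bytes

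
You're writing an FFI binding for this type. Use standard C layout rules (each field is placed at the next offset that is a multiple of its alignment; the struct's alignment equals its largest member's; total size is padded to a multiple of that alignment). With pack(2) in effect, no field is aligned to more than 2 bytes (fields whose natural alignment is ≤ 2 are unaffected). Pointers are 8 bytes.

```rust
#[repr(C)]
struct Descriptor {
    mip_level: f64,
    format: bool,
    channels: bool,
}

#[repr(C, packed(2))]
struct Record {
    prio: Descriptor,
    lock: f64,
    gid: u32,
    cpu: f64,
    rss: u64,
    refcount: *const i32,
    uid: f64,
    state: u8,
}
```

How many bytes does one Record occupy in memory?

62

Descriptor: mip_level at 0 (size 8, align 8) → ends 8; format at 8 (size 1, align 1) → ends 9; channels at 9 (size 1, align 1) → ends 10; tail pad 6 to reach multiple of 8; total 16 bytes, alignment 8
prio at 0 (size 16, align 2) → ends 16
lock at 16 (size 8, align 2) → ends 24
gid at 24 (size 4, align 2) → ends 28
cpu at 28 (size 8, align 2) → ends 36
rss at 36 (size 8, align 2) → ends 44
refcount at 44 (size 8, align 2) → ends 52
uid at 52 (size 8, align 2) → ends 60
state at 60 (size 1, align 1) → ends 61
tail pad 1 to reach multiple of 2
total 62 bytes, alignment 2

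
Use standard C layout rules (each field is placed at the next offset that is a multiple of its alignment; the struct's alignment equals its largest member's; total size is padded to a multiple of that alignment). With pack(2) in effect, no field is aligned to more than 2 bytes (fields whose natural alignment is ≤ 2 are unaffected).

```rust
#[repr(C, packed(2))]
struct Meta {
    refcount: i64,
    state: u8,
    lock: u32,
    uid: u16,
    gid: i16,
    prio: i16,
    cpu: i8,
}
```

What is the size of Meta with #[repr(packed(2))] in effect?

refcount at 0 (size 8, align 2) → ends 8
state at 8 (size 1, align 1) → ends 9
pad 1 to align 2 for lock
lock at 10 (size 4, align 2) → ends 14
uid at 14 (size 2, align 2) → ends 16
gid at 16 (size 2, align 2) → ends 18
prio at 18 (size 2, align 2) → ends 20
cpu at 20 (size 1, align 1) → ends 21
tail pad 1 to reach multiple of 2
total 22 bytes, alignment 2

22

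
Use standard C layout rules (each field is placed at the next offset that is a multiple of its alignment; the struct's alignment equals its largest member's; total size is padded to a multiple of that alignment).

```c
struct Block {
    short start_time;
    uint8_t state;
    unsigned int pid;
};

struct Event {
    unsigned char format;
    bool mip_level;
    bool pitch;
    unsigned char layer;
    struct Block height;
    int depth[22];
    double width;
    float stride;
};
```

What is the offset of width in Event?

Block: 0..2  start_time  (2B, 2-aligned); 2..3  state  (1B, 1-aligned); 3..4  -- padding (1B); 4..8  pid  (4B, 4-aligned); sizeof = 8, alignof = 4
0..1  format  (1B, 1-aligned)
1..2  mip_level  (1B, 1-aligned)
2..3  pitch  (1B, 1-aligned)
3..4  layer  (1B, 1-aligned)
4..12  height  (8B, 4-aligned)
12..100  depth  (88B, 4-aligned)
100..104  -- padding (4B)
104..112  width  (8B, 8-aligned)

104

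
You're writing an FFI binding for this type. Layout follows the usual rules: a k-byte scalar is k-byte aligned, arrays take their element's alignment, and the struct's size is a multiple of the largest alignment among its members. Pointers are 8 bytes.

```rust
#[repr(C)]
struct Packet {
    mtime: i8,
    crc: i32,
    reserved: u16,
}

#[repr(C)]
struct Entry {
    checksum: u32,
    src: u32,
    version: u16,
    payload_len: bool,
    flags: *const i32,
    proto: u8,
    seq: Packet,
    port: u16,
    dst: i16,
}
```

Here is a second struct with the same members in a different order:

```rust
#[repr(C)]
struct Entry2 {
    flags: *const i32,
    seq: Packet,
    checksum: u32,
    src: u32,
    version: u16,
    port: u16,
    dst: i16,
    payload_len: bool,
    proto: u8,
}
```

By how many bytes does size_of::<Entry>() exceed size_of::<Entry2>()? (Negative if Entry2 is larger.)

Packet: @0: mtime [1B, align 1] → 1; +3 pad (align 4); @4: crc [4B, align 4] → 8; @8: reserved [2B, align 2] → 10; +2 tail pad (align 4); size 12, align 4
@0: checksum [4B, align 4] → 4
@4: src [4B, align 4] → 8
@8: version [2B, align 2] → 10
@10: payload_len [1B, align 1] → 11
+5 pad (align 8)
@16: flags [8B, align 8] → 24
@24: proto [1B, align 1] → 25
+3 pad (align 4)
@28: seq [12B, align 4] → 40
@40: port [2B, align 2] → 42
@42: dst [2B, align 2] → 44
+4 tail pad (align 8)
size 48, align 8
— Entry2 —
@0: flags [8B, align 8] → 8
@8: seq [12B, align 4] → 20
@20: checksum [4B, align 4] → 24
@24: src [4B, align 4] → 28
@28: version [2B, align 2] → 30
@30: port [2B, align 2] → 32
@32: dst [2B, align 2] → 34
@34: payload_len [1B, align 1] → 35
@35: proto [1B, align 1] → 36
+4 tail pad (align 8)
size 40, align 8
48 − 40 = 8

8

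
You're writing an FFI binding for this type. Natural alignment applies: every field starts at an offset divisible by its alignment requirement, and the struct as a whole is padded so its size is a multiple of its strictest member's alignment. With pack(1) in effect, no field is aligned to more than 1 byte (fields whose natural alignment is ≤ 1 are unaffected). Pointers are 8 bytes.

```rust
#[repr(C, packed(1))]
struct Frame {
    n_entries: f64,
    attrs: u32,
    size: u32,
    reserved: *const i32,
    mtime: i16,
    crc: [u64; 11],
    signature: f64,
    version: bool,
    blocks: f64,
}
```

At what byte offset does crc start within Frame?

n_entries at 0 (size 8, align 1) → ends 8
attrs at 8 (size 4, align 1) → ends 12
size at 12 (size 4, align 1) → ends 16
reserved at 16 (size 8, align 1) → ends 24
mtime at 24 (size 2, align 1) → ends 26
crc at 26 (size 88, align 1) → ends 114

26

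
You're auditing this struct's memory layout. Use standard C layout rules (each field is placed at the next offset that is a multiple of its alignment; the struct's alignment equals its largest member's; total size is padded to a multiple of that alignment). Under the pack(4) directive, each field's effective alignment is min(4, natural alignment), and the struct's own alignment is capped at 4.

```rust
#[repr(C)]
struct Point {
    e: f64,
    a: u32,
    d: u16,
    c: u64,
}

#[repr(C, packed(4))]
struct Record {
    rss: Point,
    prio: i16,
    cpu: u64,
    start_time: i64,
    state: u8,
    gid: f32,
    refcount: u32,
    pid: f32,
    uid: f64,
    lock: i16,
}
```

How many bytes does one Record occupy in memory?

Point: @0: e [8B, align 8] → 8; @8: a [4B, align 4] → 12; @12: d [2B, align 2] → 14; +2 pad (align 8); @16: c [8B, align 8] → 24; size 24, align 8
@0: rss [24B, align 4] → 24
@24: prio [2B, align 2] → 26
+2 pad (align 4)
@28: cpu [8B, align 4] → 36
@36: start_time [8B, align 4] → 44
@44: state [1B, align 1] → 45
+3 pad (align 4)
@48: gid [4B, align 4] → 52
@52: refcount [4B, align 4] → 56
@56: pid [4B, align 4] → 60
@60: uid [8B, align 4] → 68
@68: lock [2B, align 2] → 70
+2 tail pad (align 4)
size 72, align 4

72 bytes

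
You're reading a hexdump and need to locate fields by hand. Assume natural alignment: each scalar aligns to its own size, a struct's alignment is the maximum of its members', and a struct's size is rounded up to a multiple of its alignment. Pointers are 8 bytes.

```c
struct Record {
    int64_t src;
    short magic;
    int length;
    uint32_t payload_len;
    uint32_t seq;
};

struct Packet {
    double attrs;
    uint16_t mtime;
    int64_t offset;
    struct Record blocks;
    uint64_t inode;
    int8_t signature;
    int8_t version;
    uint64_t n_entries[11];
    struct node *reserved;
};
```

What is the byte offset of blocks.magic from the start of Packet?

32

Record: @0: src [8B, align 8] → 8; @8: magic [2B, align 2] → 10; +2 pad (align 4); @12: length [4B, align 4] → 16; @16: payload_len [4B, align 4] → 20; @20: seq [4B, align 4] → 24; size 24, align 8
@0: attrs [8B, align 8] → 8
@8: mtime [2B, align 2] → 10
+6 pad (align 8)
@16: offset [8B, align 8] → 24
@24: blocks [24B, align 8] → 48
within Record: magic at 8
24 + 8 = 32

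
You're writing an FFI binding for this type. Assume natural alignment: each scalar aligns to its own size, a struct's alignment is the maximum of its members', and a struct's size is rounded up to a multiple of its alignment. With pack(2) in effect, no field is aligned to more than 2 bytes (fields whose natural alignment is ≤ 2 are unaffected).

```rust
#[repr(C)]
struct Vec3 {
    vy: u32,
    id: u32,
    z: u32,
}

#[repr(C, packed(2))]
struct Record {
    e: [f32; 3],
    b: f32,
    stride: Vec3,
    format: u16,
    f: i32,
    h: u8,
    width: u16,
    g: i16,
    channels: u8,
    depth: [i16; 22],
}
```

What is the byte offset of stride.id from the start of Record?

20

Vec3: vy at 0 (size 4, align 4) → ends 4; id at 4 (size 4, align 4) → ends 8; z at 8 (size 4, align 4) → ends 12; total 12 bytes, alignment 4
e at 0 (size 12, align 2) → ends 12
b at 12 (size 4, align 2) → ends 16
stride at 16 (size 12, align 2) → ends 28
within Vec3: id at 4
16 + 4 = 20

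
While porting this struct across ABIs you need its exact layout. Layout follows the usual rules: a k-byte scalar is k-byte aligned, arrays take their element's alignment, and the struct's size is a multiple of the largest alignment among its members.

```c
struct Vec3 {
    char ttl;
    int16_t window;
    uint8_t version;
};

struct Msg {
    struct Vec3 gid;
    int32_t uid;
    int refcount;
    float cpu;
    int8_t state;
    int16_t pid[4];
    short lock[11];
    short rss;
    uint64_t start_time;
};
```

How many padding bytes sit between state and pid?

Vec3: @0: ttl [1B, align 1] → 1; +1 pad (align 2); @2: window [2B, align 2] → 4; @4: version [1B, align 1] → 5; +1 tail pad (align 2); size 6, align 2
@0: gid [6B, align 2] → 6
+2 pad (align 4)
@8: uid [4B, align 4] → 12
@12: refcount [4B, align 4] → 16
@16: cpu [4B, align 4] → 20
@20: state [1B, align 1] → 21
+1 pad (align 2)
@22: pid [8B, align 2] → 30

1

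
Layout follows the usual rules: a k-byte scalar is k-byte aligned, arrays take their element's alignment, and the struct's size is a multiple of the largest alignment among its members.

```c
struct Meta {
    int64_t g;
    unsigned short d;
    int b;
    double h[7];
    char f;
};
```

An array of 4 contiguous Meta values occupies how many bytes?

320

g at 0 (size 8, align 8) → ends 8
d at 8 (size 2, align 2) → ends 10
pad 2 to align 4 for b
b at 12 (size 4, align 4) → ends 16
h at 16 (size 56, align 8) → ends 72
f at 72 (size 1, align 1) → ends 73
tail pad 7 to reach multiple of 8
total 80 bytes, alignment 8
array of 4: 4 × 80 = 320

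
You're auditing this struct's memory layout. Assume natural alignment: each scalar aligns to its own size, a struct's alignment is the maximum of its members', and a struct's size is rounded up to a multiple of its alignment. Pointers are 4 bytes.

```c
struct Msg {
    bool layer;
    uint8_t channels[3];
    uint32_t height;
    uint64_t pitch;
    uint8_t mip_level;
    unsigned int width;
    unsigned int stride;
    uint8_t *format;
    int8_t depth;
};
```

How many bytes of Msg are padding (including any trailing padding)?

0..1  layer  (1B, 1-aligned)
1..4  channels  (3B, 1-aligned)
4..8  height  (4B, 4-aligned)
8..16  pitch  (8B, 8-aligned)
16..17  mip_level  (1B, 1-aligned)
17..20  -- padding (3B)
20..24  width  (4B, 4-aligned)
24..28  stride  (4B, 4-aligned)
28..32  format  (4B, 4-aligned)
32..33  depth  (1B, 1-aligned)
33..40  -- tail padding (7B)
sizeof = 40, alignof = 8
data bytes 30, size 40 → padding 10

10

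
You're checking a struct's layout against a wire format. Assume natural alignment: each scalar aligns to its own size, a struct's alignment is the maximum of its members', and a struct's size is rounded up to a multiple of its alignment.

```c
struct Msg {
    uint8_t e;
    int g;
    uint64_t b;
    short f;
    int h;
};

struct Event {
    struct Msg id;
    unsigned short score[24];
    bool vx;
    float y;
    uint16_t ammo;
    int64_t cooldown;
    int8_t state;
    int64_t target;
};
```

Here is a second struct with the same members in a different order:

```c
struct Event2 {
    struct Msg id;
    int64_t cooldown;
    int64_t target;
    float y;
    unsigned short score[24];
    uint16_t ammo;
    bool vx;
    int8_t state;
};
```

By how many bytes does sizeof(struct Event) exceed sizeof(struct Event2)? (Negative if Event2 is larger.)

Msg: e at 0 (size 1, align 1) → ends 1; pad 3 to align 4 for g; g at 4 (size 4, align 4) → ends 8; b at 8 (size 8, align 8) → ends 16; f at 16 (size 2, align 2) → ends 18; pad 2 to align 4 for h; h at 20 (size 4, align 4) → ends 24; total 24 bytes, alignment 8
id at 0 (size 24, align 8) → ends 24
score at 24 (size 48, align 2) → ends 72
vx at 72 (size 1, align 1) → ends 73
pad 3 to align 4 for y
y at 76 (size 4, align 4) → ends 80
ammo at 80 (size 2, align 2) → ends 82
pad 6 to align 8 for cooldown
cooldown at 88 (size 8, align 8) → ends 96
state at 96 (size 1, align 1) → ends 97
pad 7 to align 8 for target
target at 104 (size 8, align 8) → ends 112
total 112 bytes, alignment 8
— Event2 —
id at 0 (size 24, align 8) → ends 24
cooldown at 24 (size 8, align 8) → ends 32
target at 32 (size 8, align 8) → ends 40
y at 40 (size 4, align 4) → ends 44
score at 44 (size 48, align 2) → ends 92
ammo at 92 (size 2, align 2) → ends 94
vx at 94 (size 1, align 1) → ends 95
state at 95 (size 1, align 1) → ends 96
total 96 bytes, alignment 8
112 − 96 = 16

16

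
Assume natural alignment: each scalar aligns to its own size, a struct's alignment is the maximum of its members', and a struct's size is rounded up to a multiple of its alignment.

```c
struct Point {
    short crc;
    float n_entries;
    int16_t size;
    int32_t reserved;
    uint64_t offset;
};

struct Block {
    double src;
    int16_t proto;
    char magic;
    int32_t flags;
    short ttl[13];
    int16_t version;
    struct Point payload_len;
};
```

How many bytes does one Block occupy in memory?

Point: crc at 0 (size 2, align 2) → ends 2; pad 2 to align 4 for n_entries; n_entries at 4 (size 4, align 4) → ends 8; size at 8 (size 2, align 2) → ends 10; pad 2 to align 4 for reserved; reserved at 12 (size 4, align 4) → ends 16; offset at 16 (size 8, align 8) → ends 24; total 24 bytes, alignment 8
src at 0 (size 8, align 8) → ends 8
proto at 8 (size 2, align 2) → ends 10
magic at 10 (size 1, align 1) → ends 11
pad 1 to align 4 for flags
flags at 12 (size 4, align 4) → ends 16
ttl at 16 (size 26, align 2) → ends 42
version at 42 (size 2, align 2) → ends 44
pad 4 to align 8 for payload_len
payload_len at 48 (size 24, align 8) → ends 72
total 72 bytes, alignment 8

72 bytes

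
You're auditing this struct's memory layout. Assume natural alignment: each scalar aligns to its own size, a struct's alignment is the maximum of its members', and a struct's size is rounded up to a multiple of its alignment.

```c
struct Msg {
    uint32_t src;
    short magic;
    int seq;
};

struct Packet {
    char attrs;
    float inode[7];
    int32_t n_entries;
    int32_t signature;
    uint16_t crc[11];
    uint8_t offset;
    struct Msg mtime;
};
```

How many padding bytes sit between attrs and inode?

Msg: @0: src [4B, align 4] → 4; @4: magic [2B, align 2] → 6; +2 pad (align 4); @8: seq [4B, align 4] → 12; size 12, align 4
@0: attrs [1B, align 1] → 1
+3 pad (align 4)
@4: inode [28B, align 4] → 32

3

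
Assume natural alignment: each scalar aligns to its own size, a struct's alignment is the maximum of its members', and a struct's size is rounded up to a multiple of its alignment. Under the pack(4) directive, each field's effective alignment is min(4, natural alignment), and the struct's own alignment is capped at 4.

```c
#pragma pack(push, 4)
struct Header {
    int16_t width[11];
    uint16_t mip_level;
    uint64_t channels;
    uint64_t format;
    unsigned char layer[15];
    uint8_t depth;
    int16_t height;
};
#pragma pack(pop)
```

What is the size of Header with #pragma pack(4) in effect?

0..22  width  (22B, 2-aligned)
22..24  mip_level  (2B, 2-aligned)
24..32  channels  (8B, 4-aligned)
32..40  format  (8B, 4-aligned)
40..55  layer  (15B, 1-aligned)
55..56  depth  (1B, 1-aligned)
56..58  height  (2B, 2-aligned)
58..60  -- tail padding (2B)
sizeof = 60, alignof = 4

60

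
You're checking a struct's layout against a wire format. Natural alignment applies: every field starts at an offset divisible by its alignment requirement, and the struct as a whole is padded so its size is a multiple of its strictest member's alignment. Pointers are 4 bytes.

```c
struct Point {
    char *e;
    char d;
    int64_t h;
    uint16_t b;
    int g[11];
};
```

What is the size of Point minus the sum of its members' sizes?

5

e at 0 (size 4, align 4) → ends 4
d at 4 (size 1, align 1) → ends 5
pad 3 to align 8 for h
h at 8 (size 8, align 8) → ends 16
b at 16 (size 2, align 2) → ends 18
pad 2 to align 4 for g
g at 20 (size 44, align 4) → ends 64
total 64 bytes, alignment 8
data bytes 59, size 64 → padding 5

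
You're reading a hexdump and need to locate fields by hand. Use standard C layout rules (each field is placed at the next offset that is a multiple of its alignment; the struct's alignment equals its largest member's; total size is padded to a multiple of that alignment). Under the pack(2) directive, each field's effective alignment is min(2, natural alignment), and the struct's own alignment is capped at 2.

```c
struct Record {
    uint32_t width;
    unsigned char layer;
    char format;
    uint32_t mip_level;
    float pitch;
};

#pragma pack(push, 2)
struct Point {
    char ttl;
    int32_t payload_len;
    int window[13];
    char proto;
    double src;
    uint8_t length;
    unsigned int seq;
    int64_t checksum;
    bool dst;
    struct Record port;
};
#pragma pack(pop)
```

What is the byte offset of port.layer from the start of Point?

88

Record: 0..4  width  (4B, 4-aligned); 4..5  layer  (1B, 1-aligned); 5..6  format  (1B, 1-aligned); 6..8  -- padding (2B); 8..12  mip_level  (4B, 4-aligned); 12..16  pitch  (4B, 4-aligned); sizeof = 16, alignof = 4
0..1  ttl  (1B, 1-aligned)
1..2  -- padding (1B)
2..6  payload_len  (4B, 2-aligned)
6..58  window  (52B, 2-aligned)
58..59  proto  (1B, 1-aligned)
59..60  -- padding (1B)
60..68  src  (8B, 2-aligned)
68..69  length  (1B, 1-aligned)
69..70  -- padding (1B)
70..74  seq  (4B, 2-aligned)
74..82  checksum  (8B, 2-aligned)
82..83  dst  (1B, 1-aligned)
83..84  -- padding (1B)
84..100  port  (16B, 2-aligned)
within Record: layer at 4
84 + 4 = 88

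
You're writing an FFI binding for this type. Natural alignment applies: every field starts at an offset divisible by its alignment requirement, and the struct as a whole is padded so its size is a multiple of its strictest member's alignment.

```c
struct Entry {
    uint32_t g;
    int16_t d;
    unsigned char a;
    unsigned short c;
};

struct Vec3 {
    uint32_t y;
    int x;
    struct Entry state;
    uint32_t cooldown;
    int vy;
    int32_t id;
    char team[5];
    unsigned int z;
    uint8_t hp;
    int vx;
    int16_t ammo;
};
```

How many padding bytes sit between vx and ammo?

0

Entry: @0: g [4B, align 4] → 4; @4: d [2B, align 2] → 6; @6: a [1B, align 1] → 7; +1 pad (align 2); @8: c [2B, align 2] → 10; +2 tail pad (align 4); size 12, align 4
@0: y [4B, align 4] → 4
@4: x [4B, align 4] → 8
@8: state [12B, align 4] → 20
@20: cooldown [4B, align 4] → 24
@24: vy [4B, align 4] → 28
@28: id [4B, align 4] → 32
@32: team [5B, align 1] → 37
+3 pad (align 4)
@40: z [4B, align 4] → 44
@44: hp [1B, align 1] → 45
+3 pad (align 4)
@48: vx [4B, align 4] → 52
@52: ammo [2B, align 2] → 54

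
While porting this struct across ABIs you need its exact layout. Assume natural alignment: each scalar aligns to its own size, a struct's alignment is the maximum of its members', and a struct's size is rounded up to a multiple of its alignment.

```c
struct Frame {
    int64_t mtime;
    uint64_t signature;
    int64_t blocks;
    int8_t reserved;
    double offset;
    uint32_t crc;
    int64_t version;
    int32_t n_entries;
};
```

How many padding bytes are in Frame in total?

15

mtime at 0 (size 8, align 8) → ends 8
signature at 8 (size 8, align 8) → ends 16
blocks at 16 (size 8, align 8) → ends 24
reserved at 24 (size 1, align 1) → ends 25
pad 7 to align 8 for offset
offset at 32 (size 8, align 8) → ends 40
crc at 40 (size 4, align 4) → ends 44
pad 4 to align 8 for version
version at 48 (size 8, align 8) → ends 56
n_entries at 56 (size 4, align 4) → ends 60
tail pad 4 to reach multiple of 8
total 64 bytes, alignment 8
data bytes 49, size 64 → padding 15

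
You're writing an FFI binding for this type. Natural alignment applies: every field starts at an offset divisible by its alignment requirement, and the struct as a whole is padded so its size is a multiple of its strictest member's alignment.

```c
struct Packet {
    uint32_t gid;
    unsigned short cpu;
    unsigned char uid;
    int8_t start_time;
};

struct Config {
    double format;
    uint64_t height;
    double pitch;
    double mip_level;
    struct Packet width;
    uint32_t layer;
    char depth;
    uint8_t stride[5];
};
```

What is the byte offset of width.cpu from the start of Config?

36

Packet: gid at 0 (size 4, align 4) → ends 4; cpu at 4 (size 2, align 2) → ends 6; uid at 6 (size 1, align 1) → ends 7; start_time at 7 (size 1, align 1) → ends 8; total 8 bytes, alignment 4
format at 0 (size 8, align 8) → ends 8
height at 8 (size 8, align 8) → ends 16
pitch at 16 (size 8, align 8) → ends 24
mip_level at 24 (size 8, align 8) → ends 32
width at 32 (size 8, align 4) → ends 40
within Packet: cpu at 4
32 + 4 = 36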